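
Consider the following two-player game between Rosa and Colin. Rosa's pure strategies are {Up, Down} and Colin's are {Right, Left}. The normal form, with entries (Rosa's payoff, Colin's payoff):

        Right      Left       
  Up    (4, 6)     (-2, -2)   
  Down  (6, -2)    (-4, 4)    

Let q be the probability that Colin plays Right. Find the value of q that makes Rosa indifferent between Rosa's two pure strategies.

q = 1/2

For Rosa to be willing to mix, Rosa must be indifferent between Up and Down, which pins down Colin's mix.
  Rosa's expected payoff from Up: q·4 + (1−q)·(-2) = 6q - 2
  Rosa's expected payoff from Down: q·6 + (1−q)·(-4) = 10q - 4
  6q - 2 = 10q - 4  ⇒  -4q = -2  ⇒  q = 1/2.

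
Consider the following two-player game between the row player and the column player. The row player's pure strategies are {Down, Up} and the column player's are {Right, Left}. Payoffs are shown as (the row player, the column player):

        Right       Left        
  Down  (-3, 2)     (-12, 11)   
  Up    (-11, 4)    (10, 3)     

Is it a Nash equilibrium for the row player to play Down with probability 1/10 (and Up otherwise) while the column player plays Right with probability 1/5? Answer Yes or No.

Given the column player's mix q = 1/5, the row player's payoff from Down is -51/5 but from Up is 29/5. The row player strictly prefers Up, so the row player would not mix.
So the proposed profile is not a Nash equilibrium.

No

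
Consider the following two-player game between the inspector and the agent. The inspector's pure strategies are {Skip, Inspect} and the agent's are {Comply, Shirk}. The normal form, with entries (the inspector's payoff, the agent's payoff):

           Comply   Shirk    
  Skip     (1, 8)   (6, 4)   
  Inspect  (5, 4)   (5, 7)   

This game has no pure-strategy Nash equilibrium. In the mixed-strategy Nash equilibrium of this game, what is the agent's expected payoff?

40/7

The inspector's mix must leave the agent indifferent between Comply and Shirk.
  the agent's payoff from Comply: p·8 + (1−p)·4 = 4p + 4
  the agent's payoff from Shirk: p·4 + (1−p)·7 = -3p + 7
  4p + 4 = -3p + 7  ⇒  7p = 3  ⇒  p = 3/7.
At equilibrium the agent is indifferent across columns, so the agent's payoff equals the payoff from Comply: (3/7)·8 + (4/7)·4 = 40/7.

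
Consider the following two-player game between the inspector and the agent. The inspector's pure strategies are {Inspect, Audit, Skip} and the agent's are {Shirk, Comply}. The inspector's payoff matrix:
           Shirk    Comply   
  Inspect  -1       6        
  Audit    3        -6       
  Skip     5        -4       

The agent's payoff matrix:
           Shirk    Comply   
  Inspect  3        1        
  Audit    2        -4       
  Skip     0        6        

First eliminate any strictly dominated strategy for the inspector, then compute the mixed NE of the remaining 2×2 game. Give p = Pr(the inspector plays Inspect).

p = 3/4

The inspector's strategy Audit is strictly dominated by Skip: 5 > 3 and -4 > -6. Eliminate Audit.
Set the agent's expected payoff from Shirk equal to that from Comply:
  the agent's payoff to Shirk: p·3 + (1−p)·0 = 3p
  the agent's payoff to Comply: p·1 + (1−p)·6 = -5p + 6
  3p = -5p + 6  ⇒  8p = 6  ⇒  p = 3/4.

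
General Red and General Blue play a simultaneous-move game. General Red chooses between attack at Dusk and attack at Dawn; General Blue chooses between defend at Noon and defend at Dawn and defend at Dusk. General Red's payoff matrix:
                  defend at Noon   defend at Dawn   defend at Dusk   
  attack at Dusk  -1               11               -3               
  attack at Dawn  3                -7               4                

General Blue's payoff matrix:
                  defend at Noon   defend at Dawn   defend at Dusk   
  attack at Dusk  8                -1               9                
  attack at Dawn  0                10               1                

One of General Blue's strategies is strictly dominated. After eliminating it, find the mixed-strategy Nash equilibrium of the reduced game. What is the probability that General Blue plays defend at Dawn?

General Blue's strategy defend at Noon is strictly dominated by defend at Dusk: 9 > 8 and 1 > 0. Eliminate defend at Noon.
Set General Red's expected payoff from attack at Dusk equal to that from attack at Dawn:
  General Red's payoff to attack at Dusk: q·11 + (1−q)·(-3) = 14q - 3
  General Red's payoff to attack at Dawn: q·(-7) + (1−q)·4 = -11q + 4
  14q - 3 = -11q + 4  ⇒  25q = 7  ⇒  q = 7/25.

q = 7/25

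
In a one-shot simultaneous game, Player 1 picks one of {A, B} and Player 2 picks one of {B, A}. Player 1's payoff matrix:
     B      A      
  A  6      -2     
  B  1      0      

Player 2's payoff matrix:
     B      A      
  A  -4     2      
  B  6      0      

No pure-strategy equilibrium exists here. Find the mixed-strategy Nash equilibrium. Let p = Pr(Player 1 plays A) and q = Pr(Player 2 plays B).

p = 1/2, q = 2/7

Player 1's mix must leave Player 2 indifferent between B and A.
  Player 2's payoff from B: p·(-4) + (1−p)·6 = -10p + 6
  Player 2's payoff from A: p·2 + (1−p)·0 = 2p
  -10p + 6 = 2p  ⇒  -12p = -6  ⇒  p = 1/2.
Player 1's indifference between A and B determines Player 2's mixing probability q:
  Player 1's payoff to A: q·6 + (1−q)·(-2) = 8q - 2
  Player 1's payoff to B: q·1 + (1−q)·0 = q
  8q - 2 = q  ⇒  7q = 2  ⇒  q = 2/7.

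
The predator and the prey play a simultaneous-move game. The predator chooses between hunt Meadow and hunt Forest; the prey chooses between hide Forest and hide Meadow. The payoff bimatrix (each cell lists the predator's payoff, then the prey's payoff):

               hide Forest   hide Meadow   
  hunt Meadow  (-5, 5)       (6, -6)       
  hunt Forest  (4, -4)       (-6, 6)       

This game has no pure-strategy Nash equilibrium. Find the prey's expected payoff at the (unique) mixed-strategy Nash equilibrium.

The predator's mix must leave the prey indifferent between hide Forest and hide Meadow.
  the prey's expected payoff from hide Forest: p·5 + (1−p)·(-4) = 9p - 4
  the prey's expected payoff from hide Meadow: p·(-6) + (1−p)·6 = -12p + 6
  9p - 4 = -12p + 6  ⇒  21p = 10  ⇒  p = 10/21.
At equilibrium the prey is indifferent across columns, so the prey's payoff equals the payoff from hide Forest: (10/21)·5 + (11/21)·(-4) = 2/7.

2/7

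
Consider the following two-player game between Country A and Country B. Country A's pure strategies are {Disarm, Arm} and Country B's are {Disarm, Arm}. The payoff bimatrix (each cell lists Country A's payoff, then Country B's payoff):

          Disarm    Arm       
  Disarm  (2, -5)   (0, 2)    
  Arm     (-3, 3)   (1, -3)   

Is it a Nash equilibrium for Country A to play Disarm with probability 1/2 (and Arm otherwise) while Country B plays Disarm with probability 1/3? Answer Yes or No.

No

Given Country A's mix p = 1/2, Country B's payoff from Disarm is -1 but from Arm is -1/2. Country B strictly prefers Arm, so Country B would not mix.
So the proposed profile is not a Nash equilibrium.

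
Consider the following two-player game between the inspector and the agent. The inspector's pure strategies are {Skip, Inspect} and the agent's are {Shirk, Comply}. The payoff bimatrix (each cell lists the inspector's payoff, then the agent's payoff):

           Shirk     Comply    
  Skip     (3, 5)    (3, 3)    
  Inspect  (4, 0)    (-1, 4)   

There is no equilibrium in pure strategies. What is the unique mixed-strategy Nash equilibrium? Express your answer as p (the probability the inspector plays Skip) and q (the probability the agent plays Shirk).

The inspector's mix must leave the agent indifferent between Shirk and Comply.
  the agent's expected payoff from Shirk: p·5 + (1−p)·0 = 5p
  the agent's expected payoff from Comply: p·3 + (1−p)·4 = -p + 4
  5p = -p + 4  ⇒  6p = 4  ⇒  p = 2/3.
The agent's mix must leave the inspector indifferent between Skip and Inspect.
  the inspector's expected payoff from Skip: q·3 + (1−q)·3 = 3
  the inspector's expected payoff from Inspect: q·4 + (1−q)·(-1) = 5q - 1
  3 = 5q - 1  ⇒  -5q = -4  ⇒  q = 4/5.

p = 2/3, q = 4/5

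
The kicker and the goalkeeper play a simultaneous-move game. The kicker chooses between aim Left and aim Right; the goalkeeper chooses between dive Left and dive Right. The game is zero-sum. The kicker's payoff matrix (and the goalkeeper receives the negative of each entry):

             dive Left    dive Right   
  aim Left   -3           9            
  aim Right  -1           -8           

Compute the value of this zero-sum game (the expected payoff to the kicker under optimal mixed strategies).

The goalkeeper's mix must leave the kicker indifferent between aim Left and aim Right.
  the kicker's payoff from aim Left: q·(-3) + (1−q)·9 = -12q + 9
  the kicker's payoff from aim Right: q·(-1) + (1−q)·(-8) = 7q - 8
  -12q + 9 = 7q - 8  ⇒  -19q = -17  ⇒  q = 17/19.
The value is the kicker's expected payoff against this mix (using aim Left): (17/19)·(-3) + (2/19)·9 = -33/19.

v = -33/19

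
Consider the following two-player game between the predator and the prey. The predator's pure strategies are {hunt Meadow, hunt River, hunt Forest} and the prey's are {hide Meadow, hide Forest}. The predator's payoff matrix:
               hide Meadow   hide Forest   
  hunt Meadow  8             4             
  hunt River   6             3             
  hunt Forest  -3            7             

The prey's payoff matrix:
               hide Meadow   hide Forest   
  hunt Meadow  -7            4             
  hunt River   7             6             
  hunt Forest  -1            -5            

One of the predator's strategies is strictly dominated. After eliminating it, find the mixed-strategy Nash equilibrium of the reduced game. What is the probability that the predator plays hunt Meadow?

The predator's strategy hunt River is strictly dominated by hunt Meadow: 8 > 6 and 4 > 3. Eliminate hunt River.
In a mixed equilibrium the prey is indifferent between hide Meadow and hide Forest; this condition fixes p.
  the prey's payoff to hide Meadow: p·(-7) + (1−p)·(-1) = -6p - 1
  the prey's payoff to hide Forest: p·4 + (1−p)·(-5) = 9p - 5
  -6p - 1 = 9p - 5  ⇒  -15p = -4  ⇒  p = 4/15.

p = 4/15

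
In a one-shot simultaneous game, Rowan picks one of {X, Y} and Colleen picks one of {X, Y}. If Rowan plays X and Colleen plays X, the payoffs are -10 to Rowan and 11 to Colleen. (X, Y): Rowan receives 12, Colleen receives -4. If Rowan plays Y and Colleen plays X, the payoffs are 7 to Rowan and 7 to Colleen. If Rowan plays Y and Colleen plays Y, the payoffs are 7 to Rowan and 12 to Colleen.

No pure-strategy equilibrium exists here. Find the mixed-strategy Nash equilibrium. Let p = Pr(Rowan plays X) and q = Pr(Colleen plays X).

p = 1/4, q = 5/22

For Colleen to be willing to mix, Colleen must be indifferent between X and Y, which pins down Rowan's mix.
  Colleen's payoff to X: p·11 + (1−p)·7 = 4p + 7
  Colleen's payoff to Y: p·(-4) + (1−p)·12 = -16p + 12
  4p + 7 = -16p + 12  ⇒  20p = 5  ⇒  p = 1/4.
Colleen's mix must leave Rowan indifferent between X and Y.
  Rowan's payoff from X: q·(-10) + (1−q)·12 = -22q + 12
  Rowan's payoff from Y: q·7 + (1−q)·7 = 7
  -22q + 12 = 7  ⇒  -22q = -5  ⇒  q = 5/22.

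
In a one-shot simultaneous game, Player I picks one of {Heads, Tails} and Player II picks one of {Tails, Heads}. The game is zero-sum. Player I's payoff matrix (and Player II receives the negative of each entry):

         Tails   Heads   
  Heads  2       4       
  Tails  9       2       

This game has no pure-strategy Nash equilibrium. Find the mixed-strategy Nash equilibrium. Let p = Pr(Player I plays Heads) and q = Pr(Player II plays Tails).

Player II's indifference between Tails and Heads determines Player I's mixing probability p:
  Player II's expected payoff from Tails: p·(-2) + (1−p)·(-9) = 7p - 9
  Player II's expected payoff from Heads: p·(-4) + (1−p)·(-2) = -2p - 2
  7p - 9 = -2p - 2  ⇒  9p = 7  ⇒  p = 7/9.
For Player I to be willing to mix, Player I must be indifferent between Heads and Tails, which pins down Player II's mix.
  Player I's payoff to Heads: q·2 + (1−q)·4 = -2q + 4
  Player I's payoff to Tails: q·9 + (1−q)·2 = 7q + 2
  -2q + 4 = 7q + 2  ⇒  -9q = -2  ⇒  q = 2/9.

p = 7/9, q = 2/9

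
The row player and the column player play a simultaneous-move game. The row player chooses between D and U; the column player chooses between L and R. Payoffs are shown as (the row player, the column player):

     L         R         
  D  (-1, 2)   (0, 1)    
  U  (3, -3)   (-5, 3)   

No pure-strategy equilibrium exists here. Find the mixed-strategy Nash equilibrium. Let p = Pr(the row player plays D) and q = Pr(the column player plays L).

The row player's mix must leave the column player indifferent between L and R.
  the column player's payoff from L: p·2 + (1−p)·(-3) = 5p - 3
  the column player's payoff from R: p·1 + (1−p)·3 = -2p + 3
  5p - 3 = -2p + 3  ⇒  7p = 6  ⇒  p = 6/7.
The row player's indifference between D and U determines the column player's mixing probability q:
  the row player's expected payoff from D: q·(-1) + (1−q)·0 = -q
  the row player's expected payoff from U: q·3 + (1−q)·(-5) = 8q - 5
  -q = 8q - 5  ⇒  -9q = -5  ⇒  q = 5/9.

p = 6/7, q = 5/9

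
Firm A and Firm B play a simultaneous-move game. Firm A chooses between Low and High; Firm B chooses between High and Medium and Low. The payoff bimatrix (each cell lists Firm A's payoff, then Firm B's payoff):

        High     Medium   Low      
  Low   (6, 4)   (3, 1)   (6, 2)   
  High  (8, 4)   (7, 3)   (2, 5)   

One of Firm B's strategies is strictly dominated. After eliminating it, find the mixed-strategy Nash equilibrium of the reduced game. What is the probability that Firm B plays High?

q = 2/3

Firm B's strategy Medium is strictly dominated by Low: 2 > 1 and 5 > 3. Eliminate Medium.
For Firm A to be willing to mix, Firm A must be indifferent between Low and High, which pins down Firm B's mix.
  Firm A's payoff from Low: q·6 + (1−q)·6 = 6
  Firm A's payoff from High: q·8 + (1−q)·2 = 6q + 2
  6 = 6q + 2  ⇒  -6q = -4  ⇒  q = 2/3.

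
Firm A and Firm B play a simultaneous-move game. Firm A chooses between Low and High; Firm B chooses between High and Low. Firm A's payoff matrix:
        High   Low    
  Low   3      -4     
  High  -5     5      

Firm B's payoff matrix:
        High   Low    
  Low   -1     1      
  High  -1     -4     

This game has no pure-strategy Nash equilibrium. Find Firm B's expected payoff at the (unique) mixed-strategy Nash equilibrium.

Set Firm B's expected payoff from High equal to that from Low:
  Firm B's payoff to High: p·(-1) + (1−p)·(-1) = -1
  Firm B's payoff to Low: p·1 + (1−p)·(-4) = 5p - 4
  -1 = 5p - 4  ⇒  -5p = -3  ⇒  p = 3/5.
At equilibrium Firm B is indifferent across columns, so Firm B's payoff equals the payoff from High: (3/5)·(-1) + (2/5)·(-1) = -1.

-1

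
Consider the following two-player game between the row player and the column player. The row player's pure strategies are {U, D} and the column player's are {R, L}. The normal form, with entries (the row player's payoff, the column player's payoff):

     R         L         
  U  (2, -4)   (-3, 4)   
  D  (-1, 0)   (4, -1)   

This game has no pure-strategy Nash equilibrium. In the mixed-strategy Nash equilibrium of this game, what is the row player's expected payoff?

For the row player to be willing to mix, the row player must be indifferent between U and D, which pins down the column player's mix.
  the row player's payoff to U: q·2 + (1−q)·(-3) = 5q - 3
  the row player's payoff to D: q·(-1) + (1−q)·4 = -5q + 4
  5q - 3 = -5q + 4  ⇒  10q = 7  ⇒  q = 7/10.
At equilibrium the row player is indifferent across rows, so the row player's payoff equals the payoff from U: (7/10)·2 + (3/10)·(-3) = 1/2.

1/2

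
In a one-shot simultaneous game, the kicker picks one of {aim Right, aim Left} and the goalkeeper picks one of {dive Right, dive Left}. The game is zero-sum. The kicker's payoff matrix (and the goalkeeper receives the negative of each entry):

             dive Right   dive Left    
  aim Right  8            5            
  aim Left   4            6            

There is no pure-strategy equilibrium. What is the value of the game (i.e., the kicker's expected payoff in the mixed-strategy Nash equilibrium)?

v = 28/5

The goalkeeper's mix must leave the kicker indifferent between aim Right and aim Left.
  the kicker's expected payoff from aim Right: q·8 + (1−q)·5 = 3q + 5
  the kicker's expected payoff from aim Left: q·4 + (1−q)·6 = -2q + 6
  3q + 5 = -2q + 6  ⇒  5q = 1  ⇒  q = 1/5.
The value is the kicker's expected payoff against this mix (using aim Right): (1/5)·8 + (4/5)·5 = 28/5.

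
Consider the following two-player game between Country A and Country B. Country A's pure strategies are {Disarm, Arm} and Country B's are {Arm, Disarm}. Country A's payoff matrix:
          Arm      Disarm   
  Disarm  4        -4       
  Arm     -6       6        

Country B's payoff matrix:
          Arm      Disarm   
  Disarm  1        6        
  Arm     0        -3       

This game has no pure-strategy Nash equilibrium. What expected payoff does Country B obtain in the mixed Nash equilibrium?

3/8

Set Country B's expected payoff from Arm equal to that from Disarm:
  Country B's payoff to Arm: p·1 + (1−p)·0 = p
  Country B's payoff to Disarm: p·6 + (1−p)·(-3) = 9p - 3
  p = 9p - 3  ⇒  -8p = -3  ⇒  p = 3/8.
At equilibrium Country B is indifferent across columns, so Country B's payoff equals the payoff from Arm: (3/8)·1 + (5/8)·0 = 3/8.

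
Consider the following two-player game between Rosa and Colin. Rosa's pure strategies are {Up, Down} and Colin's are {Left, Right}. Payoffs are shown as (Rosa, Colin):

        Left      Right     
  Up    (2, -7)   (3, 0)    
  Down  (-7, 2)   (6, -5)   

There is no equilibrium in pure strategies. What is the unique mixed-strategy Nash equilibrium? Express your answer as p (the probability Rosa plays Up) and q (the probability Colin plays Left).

p = 1/2, q = 1/4

Rosa's mix must leave Colin indifferent between Left and Right.
  Colin's payoff to Left: p·(-7) + (1−p)·2 = -9p + 2
  Colin's payoff to Right: p·0 + (1−p)·(-5) = 5p - 5
  -9p + 2 = 5p - 5  ⇒  -14p = -7  ⇒  p = 1/2.
For Rosa to be willing to mix, Rosa must be indifferent between Up and Down, which pins down Colin's mix.
  Rosa's expected payoff from Up: q·2 + (1−q)·3 = -q + 3
  Rosa's expected payoff from Down: q·(-7) + (1−q)·6 = -13q + 6
  -q + 3 = -13q + 6  ⇒  12q = 3  ⇒  q = 1/4.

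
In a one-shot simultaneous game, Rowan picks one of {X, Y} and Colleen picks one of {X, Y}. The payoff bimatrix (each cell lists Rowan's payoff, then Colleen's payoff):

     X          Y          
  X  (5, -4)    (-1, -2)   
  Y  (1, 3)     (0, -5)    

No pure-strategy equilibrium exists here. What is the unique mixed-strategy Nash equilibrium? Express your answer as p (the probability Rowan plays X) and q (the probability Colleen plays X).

Set Colleen's expected payoff from X equal to that from Y:
  Colleen's payoff to X: p·(-4) + (1−p)·3 = -7p + 3
  Colleen's payoff to Y: p·(-2) + (1−p)·(-5) = 3p - 5
  -7p + 3 = 3p - 5  ⇒  -10p = -8  ⇒  p = 4/5.
Colleen's mix must leave Rowan indifferent between X and Y.
  Rowan's payoff from X: q·5 + (1−q)·(-1) = 6q - 1
  Rowan's payoff from Y: q·1 + (1−q)·0 = q
  6q - 1 = q  ⇒  5q = 1  ⇒  q = 1/5.

p = 4/5, q = 1/5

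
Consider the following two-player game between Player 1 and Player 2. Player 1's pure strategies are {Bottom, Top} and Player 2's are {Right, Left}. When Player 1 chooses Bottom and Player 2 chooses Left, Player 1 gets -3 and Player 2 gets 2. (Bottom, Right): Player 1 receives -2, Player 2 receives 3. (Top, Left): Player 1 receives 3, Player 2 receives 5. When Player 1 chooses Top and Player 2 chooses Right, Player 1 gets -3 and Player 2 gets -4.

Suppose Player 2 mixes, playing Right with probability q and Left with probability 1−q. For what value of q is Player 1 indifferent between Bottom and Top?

Set Player 1's expected payoff from Bottom equal to that from Top:
  Player 1's expected payoff from Bottom: q·(-2) + (1−q)·(-3) = q - 3
  Player 1's expected payoff from Top: q·(-3) + (1−q)·3 = -6q + 3
  q - 3 = -6q + 3  ⇒  7q = 6  ⇒  q = 6/7.

q = 6/7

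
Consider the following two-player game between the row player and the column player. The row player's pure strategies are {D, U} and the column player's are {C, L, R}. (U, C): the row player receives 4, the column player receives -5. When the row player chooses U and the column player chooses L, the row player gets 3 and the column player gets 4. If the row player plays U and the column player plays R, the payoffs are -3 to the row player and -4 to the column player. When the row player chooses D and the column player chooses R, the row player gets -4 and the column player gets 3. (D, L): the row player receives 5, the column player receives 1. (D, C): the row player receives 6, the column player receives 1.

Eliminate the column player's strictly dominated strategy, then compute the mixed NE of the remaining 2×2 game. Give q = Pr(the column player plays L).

q = 1/3

The column player's strategy C is strictly dominated by R: 3 > 1 and -4 > -5. Eliminate C.
The column player's mix must leave the row player indifferent between D and U.
  the row player's payoff to D: q·5 + (1−q)·(-4) = 9q - 4
  the row player's payoff to U: q·3 + (1−q)·(-3) = 6q - 3
  9q - 4 = 6q - 3  ⇒  3q = 1  ⇒  q = 1/3.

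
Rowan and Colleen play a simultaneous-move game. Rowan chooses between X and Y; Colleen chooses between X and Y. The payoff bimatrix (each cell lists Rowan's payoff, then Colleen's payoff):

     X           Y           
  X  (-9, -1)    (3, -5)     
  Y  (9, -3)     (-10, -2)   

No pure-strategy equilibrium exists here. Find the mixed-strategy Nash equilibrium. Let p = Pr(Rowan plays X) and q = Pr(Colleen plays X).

Set Colleen's expected payoff from X equal to that from Y:
  Colleen's expected payoff from X: p·(-1) + (1−p)·(-3) = 2p - 3
  Colleen's expected payoff from Y: p·(-5) + (1−p)·(-2) = -3p - 2
  2p - 3 = -3p - 2  ⇒  5p = 1  ⇒  p = 1/5.
Colleen's mix must leave Rowan indifferent between X and Y.
  Rowan's expected payoff from X: q·(-9) + (1−q)·3 = -12q + 3
  Rowan's expected payoff from Y: q·9 + (1−q)·(-10) = 19q - 10
  -12q + 3 = 19q - 10  ⇒  -31q = -13  ⇒  q = 13/31.

p = 1/5, q = 13/31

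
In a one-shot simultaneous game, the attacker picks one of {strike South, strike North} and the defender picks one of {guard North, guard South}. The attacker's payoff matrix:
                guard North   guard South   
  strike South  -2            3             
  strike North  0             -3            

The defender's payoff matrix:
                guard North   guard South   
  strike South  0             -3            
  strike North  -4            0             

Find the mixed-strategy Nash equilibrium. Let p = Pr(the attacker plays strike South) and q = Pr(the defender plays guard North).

The attacker's mix must leave the defender indifferent between guard North and guard South.
  the defender's payoff from guard North: p·0 + (1−p)·(-4) = 4p - 4
  the defender's payoff from guard South: p·(-3) + (1−p)·0 = -3p
  4p - 4 = -3p  ⇒  7p = 4  ⇒  p = 4/7.
The defender's mix must leave the attacker indifferent between strike South and strike North.
  the attacker's payoff to strike South: q·(-2) + (1−q)·3 = -5q + 3
  the attacker's payoff to strike North: q·0 + (1−q)·(-3) = 3q - 3
  -5q + 3 = 3q - 3  ⇒  -8q = -6  ⇒  q = 3/4.

p = 4/7, q = 3/4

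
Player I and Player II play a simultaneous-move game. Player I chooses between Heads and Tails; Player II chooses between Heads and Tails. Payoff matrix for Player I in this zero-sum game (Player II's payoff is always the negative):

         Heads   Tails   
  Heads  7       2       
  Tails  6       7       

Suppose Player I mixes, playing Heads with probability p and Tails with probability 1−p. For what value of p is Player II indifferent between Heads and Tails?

p = 1/6

For Player II to be willing to mix, Player II must be indifferent between Heads and Tails, which pins down Player I's mix.
  Player II's payoff from Heads: p·(-7) + (1−p)·(-6) = -p - 6
  Player II's payoff from Tails: p·(-2) + (1−p)·(-7) = 5p - 7
  -p - 6 = 5p - 7  ⇒  -6p = -1  ⇒  p = 1/6.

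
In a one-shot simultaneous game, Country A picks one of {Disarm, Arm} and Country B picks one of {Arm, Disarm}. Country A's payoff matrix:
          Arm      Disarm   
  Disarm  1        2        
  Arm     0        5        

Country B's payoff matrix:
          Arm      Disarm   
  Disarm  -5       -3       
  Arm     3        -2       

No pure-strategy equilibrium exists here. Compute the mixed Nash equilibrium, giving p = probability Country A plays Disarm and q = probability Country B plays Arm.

Set Country B's expected payoff from Arm equal to that from Disarm:
  Country B's expected payoff from Arm: p·(-5) + (1−p)·3 = -8p + 3
  Country B's expected payoff from Disarm: p·(-3) + (1−p)·(-2) = -p - 2
  -8p + 3 = -p - 2  ⇒  -7p = -5  ⇒  p = 5/7.
In a mixed equilibrium Country A is indifferent between Disarm and Arm; this condition fixes q.
  Country A's payoff from Disarm: q·1 + (1−q)·2 = -q + 2
  Country A's payoff from Arm: q·0 + (1−q)·5 = -5q + 5
  -q + 2 = -5q + 5  ⇒  4q = 3  ⇒  q = 3/4.

p = 5/7, q = 3/4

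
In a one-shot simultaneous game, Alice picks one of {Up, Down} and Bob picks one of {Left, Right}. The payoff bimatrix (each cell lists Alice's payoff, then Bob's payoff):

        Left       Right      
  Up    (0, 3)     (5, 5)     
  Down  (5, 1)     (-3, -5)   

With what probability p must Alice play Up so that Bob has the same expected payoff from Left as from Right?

In a mixed equilibrium Bob is indifferent between Left and Right; this condition fixes p.
  Bob's payoff from Left: p·3 + (1−p)·1 = 2p + 1
  Bob's payoff from Right: p·5 + (1−p)·(-5) = 10p - 5
  2p + 1 = 10p - 5  ⇒  -8p = -6  ⇒  p = 3/4.

p = 3/4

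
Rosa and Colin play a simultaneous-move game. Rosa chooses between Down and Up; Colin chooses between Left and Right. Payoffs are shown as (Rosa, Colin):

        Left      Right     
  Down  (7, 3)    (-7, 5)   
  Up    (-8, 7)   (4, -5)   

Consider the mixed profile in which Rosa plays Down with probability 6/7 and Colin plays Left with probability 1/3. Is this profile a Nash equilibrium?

No

Given Colin's mix q = 1/3, Rosa's payoff from Down is -7/3 but from Up is 0. Rosa strictly prefers Up, so Rosa would not mix.
So the proposed profile is not a Nash equilibrium.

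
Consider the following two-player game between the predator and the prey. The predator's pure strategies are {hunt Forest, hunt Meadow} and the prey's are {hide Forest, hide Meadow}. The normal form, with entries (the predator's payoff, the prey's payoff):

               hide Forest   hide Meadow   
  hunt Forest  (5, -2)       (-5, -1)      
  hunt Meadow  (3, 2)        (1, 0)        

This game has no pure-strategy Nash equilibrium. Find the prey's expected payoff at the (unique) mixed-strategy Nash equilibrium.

-2/3

The predator's mix must leave the prey indifferent between hide Forest and hide Meadow.
  the prey's payoff from hide Forest: p·(-2) + (1−p)·2 = -4p + 2
  the prey's payoff from hide Meadow: p·(-1) + (1−p)·0 = -p
  -4p + 2 = -p  ⇒  -3p = -2  ⇒  p = 2/3.
At equilibrium the prey is indifferent across columns, so the prey's payoff equals the payoff from hide Forest: (2/3)·(-2) + (1/3)·2 = -2/3.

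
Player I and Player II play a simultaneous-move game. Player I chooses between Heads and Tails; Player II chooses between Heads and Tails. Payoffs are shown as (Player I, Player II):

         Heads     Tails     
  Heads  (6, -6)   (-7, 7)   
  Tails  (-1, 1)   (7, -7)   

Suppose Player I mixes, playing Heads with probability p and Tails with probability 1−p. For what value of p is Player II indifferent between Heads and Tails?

p = 8/21

For Player II to be willing to mix, Player II must be indifferent between Heads and Tails, which pins down Player I's mix.
  Player II's expected payoff from Heads: p·(-6) + (1−p)·1 = -7p + 1
  Player II's expected payoff from Tails: p·7 + (1−p)·(-7) = 14p - 7
  -7p + 1 = 14p - 7  ⇒  -21p = -8  ⇒  p = 8/21.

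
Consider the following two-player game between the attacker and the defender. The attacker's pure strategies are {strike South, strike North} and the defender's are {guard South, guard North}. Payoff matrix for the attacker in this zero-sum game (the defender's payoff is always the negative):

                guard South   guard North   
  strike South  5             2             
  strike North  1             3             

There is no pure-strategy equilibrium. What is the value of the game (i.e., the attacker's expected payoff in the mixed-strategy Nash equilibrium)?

For the attacker to be willing to mix, the attacker must be indifferent between strike South and strike North, which pins down the defender's mix.
  the attacker's payoff from strike South: q·5 + (1−q)·2 = 3q + 2
  the attacker's payoff from strike North: q·1 + (1−q)·3 = -2q + 3
  3q + 2 = -2q + 3  ⇒  5q = 1  ⇒  q = 1/5.
The value is the attacker's expected payoff against this mix (using strike South): (1/5)·5 + (4/5)·2 = 13/5.

v = 13/5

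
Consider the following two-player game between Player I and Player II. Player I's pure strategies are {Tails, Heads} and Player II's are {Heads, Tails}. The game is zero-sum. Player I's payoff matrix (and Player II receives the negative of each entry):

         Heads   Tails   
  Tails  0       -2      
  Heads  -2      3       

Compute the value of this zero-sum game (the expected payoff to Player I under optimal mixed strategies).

Player II's mix must leave Player I indifferent between Tails and Heads.
  Player I's payoff to Tails: q·0 + (1−q)·(-2) = 2q - 2
  Player I's payoff to Heads: q·(-2) + (1−q)·3 = -5q + 3
  2q - 2 = -5q + 3  ⇒  7q = 5  ⇒  q = 5/7.
The value is Player I's expected payoff against this mix (using Tails): (5/7)·0 + (2/7)·(-2) = -4/7.

v = -4/7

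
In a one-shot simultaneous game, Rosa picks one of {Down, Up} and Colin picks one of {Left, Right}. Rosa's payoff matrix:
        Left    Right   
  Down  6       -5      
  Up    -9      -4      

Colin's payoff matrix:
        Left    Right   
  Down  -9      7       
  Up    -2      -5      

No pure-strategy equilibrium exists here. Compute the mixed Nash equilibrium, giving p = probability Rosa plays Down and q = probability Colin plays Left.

p = 3/19, q = 1/16

Colin's indifference between Left and Right determines Rosa's mixing probability p:
  Colin's payoff to Left: p·(-9) + (1−p)·(-2) = -7p - 2
  Colin's payoff to Right: p·7 + (1−p)·(-5) = 12p - 5
  -7p - 2 = 12p - 5  ⇒  -19p = -3  ⇒  p = 3/19.
Colin's mix must leave Rosa indifferent between Down and Up.
  Rosa's expected payoff from Down: q·6 + (1−q)·(-5) = 11q - 5
  Rosa's expected payoff from Up: q·(-9) + (1−q)·(-4) = -5q - 4
  11q - 5 = -5q - 4  ⇒  16q = 1  ⇒  q = 1/16.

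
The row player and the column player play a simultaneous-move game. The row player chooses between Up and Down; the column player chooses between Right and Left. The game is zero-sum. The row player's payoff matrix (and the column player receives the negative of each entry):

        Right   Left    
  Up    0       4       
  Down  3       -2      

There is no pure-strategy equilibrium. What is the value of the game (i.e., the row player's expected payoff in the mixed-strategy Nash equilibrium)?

In a mixed equilibrium the row player is indifferent between Up and Down; this condition fixes q.
  the row player's payoff from Up: q·0 + (1−q)·4 = -4q + 4
  the row player's payoff from Down: q·3 + (1−q)·(-2) = 5q - 2
  -4q + 4 = 5q - 2  ⇒  -9q = -6  ⇒  q = 2/3.
The value is the row player's expected payoff against this mix (using Up): (2/3)·0 + (1/3)·4 = 4/3.

v = 4/3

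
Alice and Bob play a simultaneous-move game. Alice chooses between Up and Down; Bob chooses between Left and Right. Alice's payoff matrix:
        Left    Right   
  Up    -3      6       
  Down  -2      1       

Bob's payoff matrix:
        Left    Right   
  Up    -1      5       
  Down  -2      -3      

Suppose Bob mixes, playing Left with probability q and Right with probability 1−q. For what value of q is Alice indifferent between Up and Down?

q = 5/6

For Alice to be willing to mix, Alice must be indifferent between Up and Down, which pins down Bob's mix.
  Alice's payoff from Up: q·(-3) + (1−q)·6 = -9q + 6
  Alice's payoff from Down: q·(-2) + (1−q)·1 = -3q + 1
  -9q + 6 = -3q + 1  ⇒  -6q = -5  ⇒  q = 5/6.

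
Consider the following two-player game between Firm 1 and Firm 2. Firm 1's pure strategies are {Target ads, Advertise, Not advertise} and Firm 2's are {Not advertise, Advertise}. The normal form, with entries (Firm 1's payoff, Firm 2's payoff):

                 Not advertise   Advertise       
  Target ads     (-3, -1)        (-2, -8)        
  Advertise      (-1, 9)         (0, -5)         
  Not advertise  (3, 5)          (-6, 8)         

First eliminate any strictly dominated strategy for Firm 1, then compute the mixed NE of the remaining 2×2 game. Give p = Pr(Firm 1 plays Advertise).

p = 3/17

Firm 1's strategy Target ads is strictly dominated by Advertise: -1 > -3 and 0 > -2. Eliminate Target ads.
Set Firm 2's expected payoff from Not advertise equal to that from Advertise:
  Firm 2's payoff from Not advertise: p·9 + (1−p)·5 = 4p + 5
  Firm 2's payoff from Advertise: p·(-5) + (1−p)·8 = -13p + 8
  4p + 5 = -13p + 8  ⇒  17p = 3  ⇒  p = 3/17.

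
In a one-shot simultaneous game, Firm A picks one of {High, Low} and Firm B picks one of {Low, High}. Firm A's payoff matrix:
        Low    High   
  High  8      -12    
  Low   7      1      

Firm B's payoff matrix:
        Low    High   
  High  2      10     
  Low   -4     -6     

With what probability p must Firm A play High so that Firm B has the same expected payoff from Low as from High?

p = 1/5

Set Firm B's expected payoff from Low equal to that from High:
  Firm B's expected payoff from Low: p·2 + (1−p)·(-4) = 6p - 4
  Firm B's expected payoff from High: p·10 + (1−p)·(-6) = 16p - 6
  6p - 4 = 16p - 6  ⇒  -10p = -2  ⇒  p = 1/5.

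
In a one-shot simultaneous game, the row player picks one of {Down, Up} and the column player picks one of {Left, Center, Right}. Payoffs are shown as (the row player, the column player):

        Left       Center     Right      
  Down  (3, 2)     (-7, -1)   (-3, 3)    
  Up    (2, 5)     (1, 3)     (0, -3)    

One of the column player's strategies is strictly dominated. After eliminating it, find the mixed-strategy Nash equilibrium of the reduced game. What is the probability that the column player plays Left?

The column player's strategy Center is strictly dominated by Left: 2 > -1 and 5 > 3. Eliminate Center.
In a mixed equilibrium the row player is indifferent between Down and Up; this condition fixes q.
  the row player's payoff from Down: q·3 + (1−q)·(-3) = 6q - 3
  the row player's payoff from Up: q·2 + (1−q)·0 = 2q
  6q - 3 = 2q  ⇒  4q = 3  ⇒  q = 3/4.

q = 3/4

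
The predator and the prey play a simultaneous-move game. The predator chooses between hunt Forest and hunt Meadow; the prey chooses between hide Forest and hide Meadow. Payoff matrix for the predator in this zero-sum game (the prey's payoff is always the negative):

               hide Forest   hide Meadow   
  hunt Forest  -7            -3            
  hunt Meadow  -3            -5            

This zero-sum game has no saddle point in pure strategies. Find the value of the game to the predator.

The predator's indifference between hunt Forest and hunt Meadow determines the prey's mixing probability q:
  the predator's expected payoff from hunt Forest: q·(-7) + (1−q)·(-3) = -4q - 3
  the predator's expected payoff from hunt Meadow: q·(-3) + (1−q)·(-5) = 2q - 5
  -4q - 3 = 2q - 5  ⇒  -6q = -2  ⇒  q = 1/3.
The value is the predator's expected payoff against this mix (using hunt Forest): (1/3)·(-7) + (2/3)·(-3) = -13/3.

v = -13/3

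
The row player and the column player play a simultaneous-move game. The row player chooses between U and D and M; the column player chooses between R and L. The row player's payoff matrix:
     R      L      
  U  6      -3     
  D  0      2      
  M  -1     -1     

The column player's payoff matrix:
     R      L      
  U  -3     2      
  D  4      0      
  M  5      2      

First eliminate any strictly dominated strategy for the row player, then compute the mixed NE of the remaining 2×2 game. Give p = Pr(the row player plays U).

The row player's strategy M is strictly dominated by D: 0 > -1 and 2 > -1. Eliminate M.
Set the column player's expected payoff from R equal to that from L:
  the column player's payoff to R: p·(-3) + (1−p)·4 = -7p + 4
  the column player's payoff to L: p·2 + (1−p)·0 = 2p
  -7p + 4 = 2p  ⇒  -9p = -4  ⇒  p = 4/9.

p = 4/9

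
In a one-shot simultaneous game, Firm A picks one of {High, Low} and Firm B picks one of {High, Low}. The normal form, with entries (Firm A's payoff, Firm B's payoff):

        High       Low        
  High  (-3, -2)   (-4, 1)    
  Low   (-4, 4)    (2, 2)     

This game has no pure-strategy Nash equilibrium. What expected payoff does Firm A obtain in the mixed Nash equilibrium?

-22/7

For Firm A to be willing to mix, Firm A must be indifferent between High and Low, which pins down Firm B's mix.
  Firm A's payoff to High: q·(-3) + (1−q)·(-4) = q - 4
  Firm A's payoff to Low: q·(-4) + (1−q)·2 = -6q + 2
  q - 4 = -6q + 2  ⇒  7q = 6  ⇒  q = 6/7.
At equilibrium Firm A is indifferent across rows, so Firm A's payoff equals the payoff from High: (6/7)·(-3) + (1/7)·(-4) = -22/7.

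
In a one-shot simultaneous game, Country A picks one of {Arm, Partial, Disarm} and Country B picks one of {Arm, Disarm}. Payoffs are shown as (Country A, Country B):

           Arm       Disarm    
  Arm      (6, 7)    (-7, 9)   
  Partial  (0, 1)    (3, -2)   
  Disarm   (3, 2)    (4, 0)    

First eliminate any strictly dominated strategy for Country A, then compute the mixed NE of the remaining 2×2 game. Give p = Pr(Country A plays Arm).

p = 1/2

Country A's strategy Partial is strictly dominated by Disarm: 3 > 0 and 4 > 3. Eliminate Partial.
For Country B to be willing to mix, Country B must be indifferent between Arm and Disarm, which pins down Country A's mix.
  Country B's expected payoff from Arm: p·7 + (1−p)·2 = 5p + 2
  Country B's expected payoff from Disarm: p·9 + (1−p)·0 = 9p
  5p + 2 = 9p  ⇒  -4p = -2  ⇒  p = 1/2.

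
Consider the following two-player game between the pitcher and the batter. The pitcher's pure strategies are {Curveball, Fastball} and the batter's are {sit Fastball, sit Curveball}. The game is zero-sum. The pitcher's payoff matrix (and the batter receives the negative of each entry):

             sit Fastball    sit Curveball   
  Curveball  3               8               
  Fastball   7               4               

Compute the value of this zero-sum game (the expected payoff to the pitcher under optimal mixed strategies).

v = 11/2

The batter's mix must leave the pitcher indifferent between Curveball and Fastball.
  the pitcher's expected payoff from Curveball: q·3 + (1−q)·8 = -5q + 8
  the pitcher's expected payoff from Fastball: q·7 + (1−q)·4 = 3q + 4
  -5q + 8 = 3q + 4  ⇒  -8q = -4  ⇒  q = 1/2.
The value is the pitcher's expected payoff against this mix (using Curveball): (1/2)·3 + (1/2)·8 = 11/2.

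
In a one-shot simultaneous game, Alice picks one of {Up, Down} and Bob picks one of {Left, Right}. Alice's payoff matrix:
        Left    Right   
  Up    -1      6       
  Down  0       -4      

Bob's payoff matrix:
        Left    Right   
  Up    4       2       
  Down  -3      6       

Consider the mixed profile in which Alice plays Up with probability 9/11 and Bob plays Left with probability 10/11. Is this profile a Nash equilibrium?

Check Bob's indifference given Alice's mix p = 9/11:
  payoff from Left = 30/11; payoff from Right = 30/11 — equal.
Check Alice's indifference given Bob's mix q = 10/11:
  payoff from Up = -4/11; payoff from Down = -4/11 — equal.
Both players are indifferent, so neither can profitably deviate.

Yes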